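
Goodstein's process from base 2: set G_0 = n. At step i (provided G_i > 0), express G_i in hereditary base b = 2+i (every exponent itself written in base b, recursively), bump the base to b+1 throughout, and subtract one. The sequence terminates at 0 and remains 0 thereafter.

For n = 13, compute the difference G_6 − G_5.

128453481

G_0 = 13. HB_2(13) = 2^(2 + 1) + 2^2 + 1. Bump = 109. G_1 = 108.
G_1 = 108. HB_3(108) = 3^(3 + 1) + 3^3. Bump = 1280. G_2 = 1279.
G_2 = 1279. HB_4(1279) = 4^(4 + 1) + 3·4^3 + 3·4^2 + 3·4 + 3. Bump = 16093. G_3 = 16092.
G_3 = 16092. HB_5(16092) = 5^(5 + 1) + 3·5^3 + 3·5^2 + 3·5 + 2. Bump = 280712. G_4 = 280711.
G_4 = 280711. HB_6(280711) = 6^(6 + 1) + 3·6^3 + 3·6^2 + 3·6 + 1. Bump = 5765999. G_5 = 5765998.
G_5 = 5765998. HB_7(5765998) = 7^(7 + 1) + 3·7^3 + 3·7^2 + 3·7. Bump = 134219480. G_6 = 134219479.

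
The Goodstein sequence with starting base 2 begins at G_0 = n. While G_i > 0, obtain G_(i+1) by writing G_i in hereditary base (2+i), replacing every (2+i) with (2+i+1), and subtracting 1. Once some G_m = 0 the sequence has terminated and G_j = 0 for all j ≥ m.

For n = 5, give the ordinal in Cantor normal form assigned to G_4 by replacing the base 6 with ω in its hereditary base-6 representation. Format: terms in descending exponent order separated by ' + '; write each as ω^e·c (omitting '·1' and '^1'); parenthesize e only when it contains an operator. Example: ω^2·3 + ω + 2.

(0) 5|_2 = 2^2 + 1 ↦ 3^3 + 1|_3 = 28 ⇒ 27
(1) 27|_3 = 3^3 ↦ 4^4|_4 = 256 ⇒ 255
(2) 255|_4 = 3·4^3 + 3·4^2 + 3·4 + 3 ↦ 3·5^3 + 3·5^2 + 3·5 + 3|_5 = 468 ⇒ 467
(3) 467|_5 = 3·5^3 + 3·5^2 + 3·5 + 2 ↦ 3·6^3 + 3·6^2 + 3·6 + 2|_6 = 776 ⇒ 775
(4) 775|_6 = 3·6^3 + 3·6^2 + 3·6 + 1 ↦ 3·7^3 + 3·7^2 + 3·7 + 1|_7 = 1198 ⇒ 1197

ω^3·3 + ω^2·3 + ω·3 + 1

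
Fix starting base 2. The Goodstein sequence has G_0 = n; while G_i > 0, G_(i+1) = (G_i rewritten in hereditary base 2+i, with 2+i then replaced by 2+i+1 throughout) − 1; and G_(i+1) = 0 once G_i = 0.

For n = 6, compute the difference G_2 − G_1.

228

i=0: 6 = 2^2 + 2 (b=2); 2→3: 3^3 + 3 = 30; 30−1 = 29
i=1: 29 = 3^3 + 2 (b=3); 3→4: 4^4 + 2 = 258; 258−1 = 257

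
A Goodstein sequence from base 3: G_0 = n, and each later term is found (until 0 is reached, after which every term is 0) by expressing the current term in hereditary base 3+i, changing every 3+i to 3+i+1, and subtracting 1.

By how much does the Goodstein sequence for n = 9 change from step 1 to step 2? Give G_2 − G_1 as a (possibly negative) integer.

2

[0] 9 ≡ 3^2 (base 3). Lift 4: 16. −1: 15.
[1] 15 ≡ 3·4 + 3 (base 4). Lift 5: 18. −1: 17.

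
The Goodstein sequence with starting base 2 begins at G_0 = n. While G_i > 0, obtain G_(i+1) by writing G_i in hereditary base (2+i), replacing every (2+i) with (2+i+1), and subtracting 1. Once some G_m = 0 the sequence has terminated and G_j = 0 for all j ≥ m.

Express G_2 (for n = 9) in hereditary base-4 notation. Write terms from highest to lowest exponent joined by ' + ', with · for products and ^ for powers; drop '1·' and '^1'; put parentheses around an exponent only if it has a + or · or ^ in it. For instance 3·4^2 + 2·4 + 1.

G_0 = 9. HB_2(9) = 2^(2 + 1) + 1. Bump = 82. G_1 = 81.
G_1 = 81. HB_3(81) = 3^(3 + 1). Bump = 1024. G_2 = 1023.
G_2 = 1023. HB_4(1023) = 3·4^4 + 3·4^3 + 3·4^2 + 3·4 + 3. Bump = 9843. G_3 = 9842.

3·4^4 + 3·4^3 + 3·4^2 + 3·4 + 3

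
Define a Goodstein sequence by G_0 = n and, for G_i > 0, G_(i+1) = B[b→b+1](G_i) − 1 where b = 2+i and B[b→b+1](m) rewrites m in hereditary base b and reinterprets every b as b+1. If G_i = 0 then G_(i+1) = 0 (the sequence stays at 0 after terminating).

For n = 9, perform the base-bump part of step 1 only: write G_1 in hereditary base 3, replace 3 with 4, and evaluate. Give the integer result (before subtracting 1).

1024

base 2: 9 = 2^(2 + 1) + 1; at 3: 3^(3 + 1) + 1 = 82; next = 81
base 3: 81 = 3^(3 + 1); at 4: 4^(4 + 1) = 1024; next = 1023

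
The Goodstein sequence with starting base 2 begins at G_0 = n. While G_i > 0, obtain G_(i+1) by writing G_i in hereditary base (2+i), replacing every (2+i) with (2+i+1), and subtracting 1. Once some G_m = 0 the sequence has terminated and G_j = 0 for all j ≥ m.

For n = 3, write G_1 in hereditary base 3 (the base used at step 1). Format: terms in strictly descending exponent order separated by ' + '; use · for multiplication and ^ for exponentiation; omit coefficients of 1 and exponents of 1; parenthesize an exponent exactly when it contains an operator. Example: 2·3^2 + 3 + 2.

3 —HB2→ 2 + 1 —bump→ 3 + 1 = 4 —(−1)→ 3
3 —HB3→ 3 —bump→ 4 = 4 —(−1)→ 3

3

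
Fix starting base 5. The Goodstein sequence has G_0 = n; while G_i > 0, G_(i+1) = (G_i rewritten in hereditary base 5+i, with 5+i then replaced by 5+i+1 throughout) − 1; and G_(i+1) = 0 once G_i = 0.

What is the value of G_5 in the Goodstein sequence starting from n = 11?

step 0: 11 = 2·5 + 1; sub 6 for 5: 2·6 + 1; = 13; G_1 = 13−1 = 12
step 1: 12 = 2·6; sub 7 for 6: 2·7; = 14; G_2 = 14−1 = 13
step 2: 13 = 7 + 6; sub 8 for 7: 8 + 6; = 14; G_3 = 14−1 = 13
step 3: 13 = 8 + 5; sub 9 for 8: 9 + 5; = 14; G_4 = 14−1 = 13
step 4: 13 = 9 + 4; sub 10 for 9: 10 + 4; = 14; G_5 = 14−1 = 13
step 5: 13 = 10 + 3; sub 11 for 10: 11 + 3; = 14; G_6 = 14−1 = 13

13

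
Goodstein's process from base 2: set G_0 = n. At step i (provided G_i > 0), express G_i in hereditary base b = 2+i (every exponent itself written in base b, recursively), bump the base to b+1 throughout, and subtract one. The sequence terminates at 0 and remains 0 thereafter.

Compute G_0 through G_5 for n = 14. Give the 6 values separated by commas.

step 0: 14 = 2^(2 + 1) + 2^2 + 2; sub 3 for 2: 3^(3 + 1) + 3^3 + 3; = 111; G_1 = 111−1 = 110
step 1: 110 = 3^(3 + 1) + 3^3 + 2; sub 4 for 3: 4^(4 + 1) + 4^4 + 2; = 1282; G_2 = 1282−1 = 1281
step 2: 1281 = 4^(4 + 1) + 4^4 + 1; sub 5 for 4: 5^(5 + 1) + 5^5 + 1; = 18751; G_3 = 18751−1 = 18750
step 3: 18750 = 5^(5 + 1) + 5^5; sub 6 for 5: 6^(6 + 1) + 6^6; = 326592; G_4 = 326592−1 = 326591
step 4: 326591 = 6^(6 + 1) + 5·6^5 + 5·6^4 + 5·6^3 + 5·6^2 + 5·6 + 5; sub 7 for 6: 7^(7 + 1) + 5·7^5 + 5·7^4 + 5·7^3 + 5·7^2 + 5·7 + 5; = 5862841; G_5 = 5862841−1 = 5862840

14, 110, 1281, 18750, 326591, 5862840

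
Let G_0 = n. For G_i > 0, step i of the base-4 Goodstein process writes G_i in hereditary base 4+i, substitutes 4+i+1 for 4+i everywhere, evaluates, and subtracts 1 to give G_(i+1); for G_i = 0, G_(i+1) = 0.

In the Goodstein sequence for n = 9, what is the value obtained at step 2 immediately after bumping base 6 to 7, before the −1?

step 0: 9 = 2·4 + 1; sub 5 for 4: 2·5 + 1; = 11; G_1 = 11−1 = 10
step 1: 10 = 2·5; sub 6 for 5: 2·6; = 12; G_2 = 12−1 = 11
step 2: 11 = 6 + 5; sub 7 for 6: 7 + 5; = 12; G_3 = 12−1 = 11

12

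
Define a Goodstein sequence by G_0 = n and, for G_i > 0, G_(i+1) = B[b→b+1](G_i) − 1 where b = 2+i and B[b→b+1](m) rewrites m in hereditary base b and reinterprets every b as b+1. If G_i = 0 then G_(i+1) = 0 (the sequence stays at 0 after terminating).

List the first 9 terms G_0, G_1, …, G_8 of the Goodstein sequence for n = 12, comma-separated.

12, 107, 1065, 15685, 280019, 5764910, 134217867, 3486784574, 100000000211

base 2: 12 = 2^(2 + 1) + 2^2; at 3: 3^(3 + 1) + 3^3 = 108; next = 107
base 3: 107 = 3^(3 + 1) + 2·3^2 + 2·3 + 2; at 4: 4^(4 + 1) + 2·4^2 + 2·4 + 2 = 1066; next = 1065
base 4: 1065 = 4^(4 + 1) + 2·4^2 + 2·4 + 1; at 5: 5^(5 + 1) + 2·5^2 + 2·5 + 1 = 15686; next = 15685
base 5: 15685 = 5^(5 + 1) + 2·5^2 + 2·5; at 6: 6^(6 + 1) + 2·6^2 + 2·6 = 280020; next = 280019
base 6: 280019 = 6^(6 + 1) + 2·6^2 + 6 + 5; at 7: 7^(7 + 1) + 2·7^2 + 7 + 5 = 5764911; next = 5764910
base 7: 5764910 = 7^(7 + 1) + 2·7^2 + 7 + 4; at 8: 8^(8 + 1) + 2·8^2 + 8 + 4 = 134217868; next = 134217867
base 8: 134217867 = 8^(8 + 1) + 2·8^2 + 8 + 3; at 9: 9^(9 + 1) + 2·9^2 + 9 + 3 = 3486784575; next = 3486784574
base 9: 3486784574 = 9^(9 + 1) + 2·9^2 + 9 + 2; at 10: 10^(10 + 1) + 2·10^2 + 10 + 2 = 100000000212; next = 100000000211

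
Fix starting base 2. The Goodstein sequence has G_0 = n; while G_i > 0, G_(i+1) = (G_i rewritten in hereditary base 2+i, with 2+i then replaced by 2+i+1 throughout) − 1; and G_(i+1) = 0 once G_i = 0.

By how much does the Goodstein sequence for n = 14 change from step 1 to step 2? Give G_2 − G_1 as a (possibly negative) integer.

base 2: 14 = 2^(2 + 1) + 2^2 + 2; at 3: 3^(3 + 1) + 3^3 + 3 = 111; next = 110
base 3: 110 = 3^(3 + 1) + 3^3 + 2; at 4: 4^(4 + 1) + 4^4 + 2 = 1282; next = 1281

1171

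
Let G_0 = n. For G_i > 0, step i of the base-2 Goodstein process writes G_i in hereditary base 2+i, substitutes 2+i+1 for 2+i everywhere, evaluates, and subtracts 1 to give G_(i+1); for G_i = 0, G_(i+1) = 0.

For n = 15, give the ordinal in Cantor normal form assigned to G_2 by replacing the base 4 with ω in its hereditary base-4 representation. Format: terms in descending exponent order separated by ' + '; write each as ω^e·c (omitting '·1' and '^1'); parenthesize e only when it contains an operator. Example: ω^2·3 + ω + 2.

ω^(ω + 1) + ω^ω + 3

i=0: 15 = 2^(2 + 1) + 2^2 + 2 + 1 (b=2); 2→3: 3^(3 + 1) + 3^3 + 3 + 1 = 112; 112−1 = 111
i=1: 111 = 3^(3 + 1) + 3^3 + 3 (b=3); 3→4: 4^(4 + 1) + 4^4 + 4 = 1284; 1284−1 = 1283
i=2: 1283 = 4^(4 + 1) + 4^4 + 3 (b=4); 4→5: 5^(5 + 1) + 5^5 + 3 = 18753; 18753−1 = 18752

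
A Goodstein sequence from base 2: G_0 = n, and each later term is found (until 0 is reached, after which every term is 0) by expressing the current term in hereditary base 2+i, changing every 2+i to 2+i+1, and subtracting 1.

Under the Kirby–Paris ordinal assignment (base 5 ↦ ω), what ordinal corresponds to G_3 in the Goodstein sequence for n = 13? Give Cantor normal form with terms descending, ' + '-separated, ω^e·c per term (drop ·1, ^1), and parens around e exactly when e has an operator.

(0) 13|_2 = 2^(2 + 1) + 2^2 + 1 ↦ 3^(3 + 1) + 3^3 + 1|_3 = 109 ⇒ 108
(1) 108|_3 = 3^(3 + 1) + 3^3 ↦ 4^(4 + 1) + 4^4|_4 = 1280 ⇒ 1279
(2) 1279|_4 = 4^(4 + 1) + 3·4^3 + 3·4^2 + 3·4 + 3 ↦ 5^(5 + 1) + 3·5^3 + 3·5^2 + 3·5 + 3|_5 = 16093 ⇒ 16092

ω^(ω + 1) + ω^3·3 + ω^2·3 + ω·3 + 2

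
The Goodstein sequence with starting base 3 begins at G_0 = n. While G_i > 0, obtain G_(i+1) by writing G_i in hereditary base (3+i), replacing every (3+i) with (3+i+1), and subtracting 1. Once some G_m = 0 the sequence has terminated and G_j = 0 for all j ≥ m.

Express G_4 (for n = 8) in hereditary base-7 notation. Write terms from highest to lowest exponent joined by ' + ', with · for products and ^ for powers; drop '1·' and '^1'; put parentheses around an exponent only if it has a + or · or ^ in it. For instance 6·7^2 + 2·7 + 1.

8 —HB3→ 2·3 + 2 —bump→ 2·4 + 2 = 10 —(−1)→ 9
9 —HB4→ 2·4 + 1 —bump→ 2·5 + 1 = 11 —(−1)→ 10
10 —HB5→ 2·5 —bump→ 2·6 = 12 —(−1)→ 11
11 —HB6→ 6 + 5 —bump→ 7 + 5 = 12 —(−1)→ 11
11 —HB7→ 7 + 4 —bump→ 8 + 4 = 12 —(−1)→ 11

7 + 4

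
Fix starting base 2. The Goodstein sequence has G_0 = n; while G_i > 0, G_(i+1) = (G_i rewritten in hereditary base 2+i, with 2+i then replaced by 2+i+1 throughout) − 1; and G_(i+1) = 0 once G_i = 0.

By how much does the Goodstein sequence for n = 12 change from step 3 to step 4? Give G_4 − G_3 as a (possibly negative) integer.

i=0: 12 = 2^(2 + 1) + 2^2 (b=2); 2→3: 3^(3 + 1) + 3^3 = 108; 108−1 = 107
i=1: 107 = 3^(3 + 1) + 2·3^2 + 2·3 + 2 (b=3); 3→4: 4^(4 + 1) + 2·4^2 + 2·4 + 2 = 1066; 1066−1 = 1065
i=2: 1065 = 4^(4 + 1) + 2·4^2 + 2·4 + 1 (b=4); 4→5: 5^(5 + 1) + 2·5^2 + 2·5 + 1 = 15686; 15686−1 = 15685
i=3: 15685 = 5^(5 + 1) + 2·5^2 + 2·5 (b=5); 5→6: 6^(6 + 1) + 2·6^2 + 2·6 = 280020; 280020−1 = 280019

264334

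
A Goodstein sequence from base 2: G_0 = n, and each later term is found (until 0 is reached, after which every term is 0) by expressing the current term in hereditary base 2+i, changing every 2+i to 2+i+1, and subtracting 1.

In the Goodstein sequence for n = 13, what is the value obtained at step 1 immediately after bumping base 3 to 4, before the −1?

G_0=13  [base 2] 2^(2 + 1) + 2^2 + 1  →[2↦3]→  3^(3 + 1) + 3^3 + 1 = 109  −1 ⇒ G_1=108
G_1=108  [base 3] 3^(3 + 1) + 3^3  →[3↦4]→  4^(4 + 1) + 4^4 = 1280  −1 ⇒ G_2=1279

1280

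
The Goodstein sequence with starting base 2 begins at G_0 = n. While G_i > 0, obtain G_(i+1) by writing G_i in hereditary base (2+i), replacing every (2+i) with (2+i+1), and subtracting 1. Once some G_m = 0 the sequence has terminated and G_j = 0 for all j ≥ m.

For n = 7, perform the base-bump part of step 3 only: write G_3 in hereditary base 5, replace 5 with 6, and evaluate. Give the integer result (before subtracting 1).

46658

G_0 = 7. HB_2(7) = 2^2 + 2 + 1. Bump = 31. G_1 = 30.
G_1 = 30. HB_3(30) = 3^3 + 3. Bump = 260. G_2 = 259.
G_2 = 259. HB_4(259) = 4^4 + 3. Bump = 3128. G_3 = 3127.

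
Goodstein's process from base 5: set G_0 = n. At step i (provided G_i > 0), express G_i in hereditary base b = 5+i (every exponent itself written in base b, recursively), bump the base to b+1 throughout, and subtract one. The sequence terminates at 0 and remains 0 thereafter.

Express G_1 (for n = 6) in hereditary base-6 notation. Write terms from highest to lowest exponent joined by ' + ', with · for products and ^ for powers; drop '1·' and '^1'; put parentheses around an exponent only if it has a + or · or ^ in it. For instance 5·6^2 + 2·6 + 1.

[0] 6 ≡ 5 + 1 (base 5). Lift 6: 7. −1: 6.
[1] 6 ≡ 6 (base 6). Lift 7: 7. −1: 6.

6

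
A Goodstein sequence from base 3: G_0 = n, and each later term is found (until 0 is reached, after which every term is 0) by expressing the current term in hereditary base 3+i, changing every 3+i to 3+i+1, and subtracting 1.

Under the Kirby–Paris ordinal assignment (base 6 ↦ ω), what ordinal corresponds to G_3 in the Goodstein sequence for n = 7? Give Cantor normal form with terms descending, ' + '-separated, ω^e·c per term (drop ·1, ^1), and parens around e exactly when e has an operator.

ω + 3

[0] 7 ≡ 2·3 + 1 (base 3). Lift 4: 9. −1: 8.
[1] 8 ≡ 2·4 (base 4). Lift 5: 10. −1: 9.
[2] 9 ≡ 5 + 4 (base 5). Lift 6: 10. −1: 9.
[3] 9 ≡ 6 + 3 (base 6). Lift 7: 10. −1: 9.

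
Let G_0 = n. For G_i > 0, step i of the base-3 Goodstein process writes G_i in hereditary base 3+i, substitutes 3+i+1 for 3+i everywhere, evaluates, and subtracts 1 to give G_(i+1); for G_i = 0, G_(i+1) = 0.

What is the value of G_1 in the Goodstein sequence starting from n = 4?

(0) 4|_3 = 3 + 1 ↦ 4 + 1|_4 = 5 ⇒ 4
(1) 4|_4 = 4 ↦ 5|_5 = 5 ⇒ 4

4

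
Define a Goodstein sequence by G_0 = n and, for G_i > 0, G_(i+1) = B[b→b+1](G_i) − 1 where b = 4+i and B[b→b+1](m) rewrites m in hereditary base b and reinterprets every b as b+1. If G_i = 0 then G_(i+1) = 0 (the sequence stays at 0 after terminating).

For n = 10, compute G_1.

11

[0] 10 ≡ 2·4 + 2 (base 4). Lift 5: 12. −1: 11.
[1] 11 ≡ 2·5 + 1 (base 5). Lift 6: 13. −1: 12.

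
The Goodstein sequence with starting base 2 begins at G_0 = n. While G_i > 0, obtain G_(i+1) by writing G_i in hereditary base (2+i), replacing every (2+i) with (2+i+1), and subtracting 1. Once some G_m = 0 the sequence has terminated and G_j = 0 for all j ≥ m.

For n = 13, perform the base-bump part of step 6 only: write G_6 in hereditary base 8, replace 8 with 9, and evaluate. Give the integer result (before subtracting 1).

G_0 = 13. HB_2(13) = 2^(2 + 1) + 2^2 + 1. Bump = 109. G_1 = 108.
G_1 = 108. HB_3(108) = 3^(3 + 1) + 3^3. Bump = 1280. G_2 = 1279.
G_2 = 1279. HB_4(1279) = 4^(4 + 1) + 3·4^3 + 3·4^2 + 3·4 + 3. Bump = 16093. G_3 = 16092.
G_3 = 16092. HB_5(16092) = 5^(5 + 1) + 3·5^3 + 3·5^2 + 3·5 + 2. Bump = 280712. G_4 = 280711.
G_4 = 280711. HB_6(280711) = 6^(6 + 1) + 3·6^3 + 3·6^2 + 3·6 + 1. Bump = 5765999. G_5 = 5765998.
G_5 = 5765998. HB_7(5765998) = 7^(7 + 1) + 3·7^3 + 3·7^2 + 3·7. Bump = 134219480. G_6 = 134219479.
G_6 = 134219479. HB_8(134219479) = 8^(8 + 1) + 3·8^3 + 3·8^2 + 2·8 + 7. Bump = 3486786856. G_7 = 3486786855.

3486786856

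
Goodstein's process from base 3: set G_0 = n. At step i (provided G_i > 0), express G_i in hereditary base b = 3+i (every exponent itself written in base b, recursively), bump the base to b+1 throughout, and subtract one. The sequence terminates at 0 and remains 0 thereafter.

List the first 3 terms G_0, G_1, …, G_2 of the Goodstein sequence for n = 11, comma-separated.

11, 17, 25

G_0=11  [base 3] 3^2 + 2  →[3↦4]→  4^2 + 2 = 18  −1 ⇒ G_1=17
G_1=17  [base 4] 4^2 + 1  →[4↦5]→  5^2 + 1 = 26  −1 ⇒ G_2=25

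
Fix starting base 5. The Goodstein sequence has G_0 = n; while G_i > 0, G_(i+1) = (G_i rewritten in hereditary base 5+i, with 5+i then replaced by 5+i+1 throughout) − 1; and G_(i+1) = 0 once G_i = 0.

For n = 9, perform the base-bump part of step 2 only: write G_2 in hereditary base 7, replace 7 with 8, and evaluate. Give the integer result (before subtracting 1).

base 5: 9 = 5 + 4; at 6: 6 + 4 = 10; next = 9
base 6: 9 = 6 + 3; at 7: 7 + 3 = 10; next = 9

10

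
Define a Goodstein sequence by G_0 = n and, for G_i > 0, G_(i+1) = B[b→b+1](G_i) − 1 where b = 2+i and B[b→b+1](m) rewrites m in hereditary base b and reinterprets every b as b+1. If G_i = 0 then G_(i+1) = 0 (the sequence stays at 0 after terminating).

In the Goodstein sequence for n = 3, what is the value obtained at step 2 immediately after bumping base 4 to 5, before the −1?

base 2: 3 = 2 + 1; at 3: 3 + 1 = 4; next = 3
base 3: 3 = 3; at 4: 4 = 4; next = 3
base 4: 3 = 3; at 5: 3 = 3; next = 2

3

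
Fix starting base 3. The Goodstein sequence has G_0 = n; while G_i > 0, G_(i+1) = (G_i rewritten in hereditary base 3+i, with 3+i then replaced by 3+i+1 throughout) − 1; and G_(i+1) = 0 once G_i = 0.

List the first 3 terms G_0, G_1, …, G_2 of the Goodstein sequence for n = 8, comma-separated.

[0] 8 ≡ 2·3 + 2 (base 3). Lift 4: 10. −1: 9.
[1] 9 ≡ 2·4 + 1 (base 4). Lift 5: 11. −1: 10.

8, 9, 10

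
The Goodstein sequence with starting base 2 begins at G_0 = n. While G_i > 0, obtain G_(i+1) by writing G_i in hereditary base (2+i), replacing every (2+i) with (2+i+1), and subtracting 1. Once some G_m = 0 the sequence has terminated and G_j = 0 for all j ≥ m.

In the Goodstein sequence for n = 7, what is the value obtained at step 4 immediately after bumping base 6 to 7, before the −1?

step 0: 7 = 2^2 + 2 + 1; sub 3 for 2: 3^3 + 3 + 1; = 31; G_1 = 31−1 = 30
step 1: 30 = 3^3 + 3; sub 4 for 3: 4^4 + 4; = 260; G_2 = 260−1 = 259
step 2: 259 = 4^4 + 3; sub 5 for 4: 5^5 + 3; = 3128; G_3 = 3128−1 = 3127
step 3: 3127 = 5^5 + 2; sub 6 for 5: 6^6 + 2; = 46658; G_4 = 46658−1 = 46657
step 4: 46657 = 6^6 + 1; sub 7 for 6: 7^7 + 1; = 823544; G_5 = 823544−1 = 823543

823544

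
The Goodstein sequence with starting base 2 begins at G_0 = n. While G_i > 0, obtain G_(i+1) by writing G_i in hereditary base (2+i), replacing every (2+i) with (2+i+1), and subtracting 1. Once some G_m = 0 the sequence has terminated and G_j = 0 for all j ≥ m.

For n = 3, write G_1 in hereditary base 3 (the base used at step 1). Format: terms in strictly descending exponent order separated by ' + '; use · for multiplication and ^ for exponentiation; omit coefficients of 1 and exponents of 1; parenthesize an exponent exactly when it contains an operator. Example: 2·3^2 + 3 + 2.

3 —HB2→ 2 + 1 —bump→ 3 + 1 = 4 —(−1)→ 3
3 —HB3→ 3 —bump→ 4 = 4 —(−1)→ 3

3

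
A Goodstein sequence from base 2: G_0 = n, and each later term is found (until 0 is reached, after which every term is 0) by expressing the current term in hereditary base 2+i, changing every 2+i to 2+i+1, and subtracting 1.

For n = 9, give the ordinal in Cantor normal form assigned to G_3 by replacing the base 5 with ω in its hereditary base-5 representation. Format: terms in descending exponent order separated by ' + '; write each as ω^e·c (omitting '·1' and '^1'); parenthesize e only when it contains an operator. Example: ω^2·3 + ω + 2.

ω^ω·3 + ω^3·3 + ω^2·3 + ω·3 + 2

G_0=9  [base 2] 2^(2 + 1) + 1  →[2↦3]→  3^(3 + 1) + 1 = 82  −1 ⇒ G_1=81
G_1=81  [base 3] 3^(3 + 1)  →[3↦4]→  4^(4 + 1) = 1024  −1 ⇒ G_2=1023
G_2=1023  [base 4] 3·4^4 + 3·4^3 + 3·4^2 + 3·4 + 3  →[4↦5]→  3·5^5 + 3·5^3 + 3·5^2 + 3·5 + 3 = 9843  −1 ⇒ G_3=9842
G_3=9842  [base 5] 3·5^5 + 3·5^3 + 3·5^2 + 3·5 + 2  →[5↦6]→  3·6^6 + 3·6^3 + 3·6^2 + 3·6 + 2 = 140744  −1 ⇒ G_4=140743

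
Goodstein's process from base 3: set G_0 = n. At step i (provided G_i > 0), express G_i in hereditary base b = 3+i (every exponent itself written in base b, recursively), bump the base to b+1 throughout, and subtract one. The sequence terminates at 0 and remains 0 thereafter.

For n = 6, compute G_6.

6

[0] 6 ≡ 2·3 (base 3). Lift 4: 8. −1: 7.
[1] 7 ≡ 4 + 3 (base 4). Lift 5: 8. −1: 7.
[2] 7 ≡ 5 + 2 (base 5). Lift 6: 8. −1: 7.
[3] 7 ≡ 6 + 1 (base 6). Lift 7: 8. −1: 7.
[4] 7 ≡ 7 (base 7). Lift 8: 8. −1: 7.
[5] 7 ≡ 7 (base 8). Lift 9: 7. −1: 6.
[6] 6 ≡ 6 (base 9). Lift 10: 6. −1: 5.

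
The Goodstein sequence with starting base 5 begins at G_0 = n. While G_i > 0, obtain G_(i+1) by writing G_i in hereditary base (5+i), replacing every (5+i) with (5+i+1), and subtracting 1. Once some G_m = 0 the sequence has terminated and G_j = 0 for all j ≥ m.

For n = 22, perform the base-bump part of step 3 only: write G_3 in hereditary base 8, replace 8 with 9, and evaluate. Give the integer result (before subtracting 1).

G_0 = 22. HB_5(22) = 4·5 + 2. Bump = 26. G_1 = 25.
G_1 = 25. HB_6(25) = 4·6 + 1. Bump = 29. G_2 = 28.
G_2 = 28. HB_7(28) = 4·7. Bump = 32. G_3 = 31.

34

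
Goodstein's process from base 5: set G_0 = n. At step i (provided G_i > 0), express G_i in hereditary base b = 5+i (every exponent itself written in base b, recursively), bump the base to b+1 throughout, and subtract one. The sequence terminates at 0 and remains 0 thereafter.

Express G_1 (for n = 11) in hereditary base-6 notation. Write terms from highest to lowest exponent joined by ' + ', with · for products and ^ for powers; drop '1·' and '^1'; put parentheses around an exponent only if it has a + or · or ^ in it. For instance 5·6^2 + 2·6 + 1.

2·6

[0] 11 ≡ 2·5 + 1 (base 5). Lift 6: 13. −1: 12.
[1] 12 ≡ 2·6 (base 6). Lift 7: 14. −1: 13.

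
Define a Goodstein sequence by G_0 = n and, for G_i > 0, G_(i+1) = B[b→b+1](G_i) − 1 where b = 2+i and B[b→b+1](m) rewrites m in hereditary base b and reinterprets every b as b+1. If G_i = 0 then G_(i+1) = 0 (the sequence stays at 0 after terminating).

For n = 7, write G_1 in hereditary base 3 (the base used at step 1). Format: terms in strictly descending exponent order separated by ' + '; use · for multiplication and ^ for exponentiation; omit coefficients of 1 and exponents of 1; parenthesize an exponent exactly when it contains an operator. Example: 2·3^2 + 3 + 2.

i=0: 7 = 2^2 + 2 + 1 (b=2); 2→3: 3^3 + 3 + 1 = 31; 31−1 = 30
i=1: 30 = 3^3 + 3 (b=3); 3→4: 4^4 + 4 = 260; 260−1 = 259

3^3 + 3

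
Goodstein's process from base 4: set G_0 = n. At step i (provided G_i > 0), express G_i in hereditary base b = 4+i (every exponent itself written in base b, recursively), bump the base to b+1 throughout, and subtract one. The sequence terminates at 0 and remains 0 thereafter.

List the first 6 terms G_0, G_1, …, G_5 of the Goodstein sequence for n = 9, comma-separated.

base 4: 9 = 2·4 + 1; at 5: 2·5 + 1 = 11; next = 10
base 5: 10 = 2·5; at 6: 2·6 = 12; next = 11
base 6: 11 = 6 + 5; at 7: 7 + 5 = 12; next = 11
base 7: 11 = 7 + 4; at 8: 8 + 4 = 12; next = 11
base 8: 11 = 8 + 3; at 9: 9 + 3 = 12; next = 11

9, 10, 11, 11, 11, 11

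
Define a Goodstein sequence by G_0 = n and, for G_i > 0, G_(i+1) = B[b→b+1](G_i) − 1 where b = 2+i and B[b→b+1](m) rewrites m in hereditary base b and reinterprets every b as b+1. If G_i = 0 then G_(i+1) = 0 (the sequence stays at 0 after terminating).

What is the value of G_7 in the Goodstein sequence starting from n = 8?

774841151

8 —HB2→ 2^(2 + 1) —bump→ 3^(3 + 1) = 81 —(−1)→ 80
80 —HB3→ 2·3^3 + 2·3^2 + 2·3 + 2 —bump→ 2·4^4 + 2·4^2 + 2·4 + 2 = 554 —(−1)→ 553
553 —HB4→ 2·4^4 + 2·4^2 + 2·4 + 1 —bump→ 2·5^5 + 2·5^2 + 2·5 + 1 = 6311 —(−1)→ 6310
6310 —HB5→ 2·5^5 + 2·5^2 + 2·5 —bump→ 2·6^6 + 2·6^2 + 2·6 = 93396 —(−1)→ 93395
93395 —HB6→ 2·6^6 + 2·6^2 + 6 + 5 —bump→ 2·7^7 + 2·7^2 + 7 + 5 = 1647196 —(−1)→ 1647195
1647195 —HB7→ 2·7^7 + 2·7^2 + 7 + 4 —bump→ 2·8^8 + 2·8^2 + 8 + 4 = 33554572 —(−1)→ 33554571
33554571 —HB8→ 2·8^8 + 2·8^2 + 8 + 3 —bump→ 2·9^9 + 2·9^2 + 9 + 3 = 774841152 —(−1)→ 774841151
774841151 —HB9→ 2·9^9 + 2·9^2 + 9 + 2 —bump→ 2·10^10 + 2·10^2 + 10 + 2 = 20000000212 —(−1)→ 20000000211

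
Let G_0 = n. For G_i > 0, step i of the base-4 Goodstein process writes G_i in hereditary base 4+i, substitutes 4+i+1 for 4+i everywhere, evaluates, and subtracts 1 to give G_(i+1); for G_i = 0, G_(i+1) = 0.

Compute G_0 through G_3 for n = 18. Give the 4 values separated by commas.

18, 26, 36, 48

(0) 18|_4 = 4^2 + 2 ↦ 5^2 + 2|_5 = 27 ⇒ 26
(1) 26|_5 = 5^2 + 1 ↦ 6^2 + 1|_6 = 37 ⇒ 36
(2) 36|_6 = 6^2 ↦ 7^2|_7 = 49 ⇒ 48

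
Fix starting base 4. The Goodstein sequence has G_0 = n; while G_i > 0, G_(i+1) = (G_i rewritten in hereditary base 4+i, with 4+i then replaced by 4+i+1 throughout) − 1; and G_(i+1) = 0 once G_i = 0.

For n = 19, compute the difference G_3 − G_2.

[0] 19 ≡ 4^2 + 3 (base 4). Lift 5: 28. −1: 27.
[1] 27 ≡ 5^2 + 2 (base 5). Lift 6: 38. −1: 37.
[2] 37 ≡ 6^2 + 1 (base 6). Lift 7: 50. −1: 49.

12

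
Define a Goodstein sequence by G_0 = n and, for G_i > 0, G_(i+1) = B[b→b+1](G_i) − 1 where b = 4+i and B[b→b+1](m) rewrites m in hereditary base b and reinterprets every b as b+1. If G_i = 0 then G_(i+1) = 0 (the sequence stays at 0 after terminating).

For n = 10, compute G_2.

step 0: 10 = 2·4 + 2; sub 5 for 4: 2·5 + 2; = 12; G_1 = 12−1 = 11
step 1: 11 = 2·5 + 1; sub 6 for 5: 2·6 + 1; = 13; G_2 = 13−1 = 12

12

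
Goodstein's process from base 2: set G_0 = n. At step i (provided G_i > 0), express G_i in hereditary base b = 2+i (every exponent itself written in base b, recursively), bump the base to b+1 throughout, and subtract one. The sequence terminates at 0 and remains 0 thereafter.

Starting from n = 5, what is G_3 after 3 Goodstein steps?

base 2: 5 = 2^2 + 1; at 3: 3^3 + 1 = 28; next = 27
base 3: 27 = 3^3; at 4: 4^4 = 256; next = 255
base 4: 255 = 3·4^3 + 3·4^2 + 3·4 + 3; at 5: 3·5^3 + 3·5^2 + 3·5 + 3 = 468; next = 467

467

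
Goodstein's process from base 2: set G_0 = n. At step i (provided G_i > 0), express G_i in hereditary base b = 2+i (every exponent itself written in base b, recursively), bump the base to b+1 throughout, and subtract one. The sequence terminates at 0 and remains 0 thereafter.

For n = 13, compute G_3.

[0] 13 ≡ 2^(2 + 1) + 2^2 + 1 (base 2). Lift 3: 109. −1: 108.
[1] 108 ≡ 3^(3 + 1) + 3^3 (base 3). Lift 4: 1280. −1: 1279.
[2] 1279 ≡ 4^(4 + 1) + 3·4^3 + 3·4^2 + 3·4 + 3 (base 4). Lift 5: 16093. −1: 16092.
[3] 16092 ≡ 5^(5 + 1) + 3·5^3 + 3·5^2 + 3·5 + 2 (base 5). Lift 6: 280712. −1: 280711.

16092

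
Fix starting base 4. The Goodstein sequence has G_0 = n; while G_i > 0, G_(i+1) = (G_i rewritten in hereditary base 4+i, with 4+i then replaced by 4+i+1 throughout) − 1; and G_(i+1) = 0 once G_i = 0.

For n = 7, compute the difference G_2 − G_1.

G_0 = 7. HB_4(7) = 4 + 3. Bump = 8. G_1 = 7.
G_1 = 7. HB_5(7) = 5 + 2. Bump = 8. G_2 = 7.

0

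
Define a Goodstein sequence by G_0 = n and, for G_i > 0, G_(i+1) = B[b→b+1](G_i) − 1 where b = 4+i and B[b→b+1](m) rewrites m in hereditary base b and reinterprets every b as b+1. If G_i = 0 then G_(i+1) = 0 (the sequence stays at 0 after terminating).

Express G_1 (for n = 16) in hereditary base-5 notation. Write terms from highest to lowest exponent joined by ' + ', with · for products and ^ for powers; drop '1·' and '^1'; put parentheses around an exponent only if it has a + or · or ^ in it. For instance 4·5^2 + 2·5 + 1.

4·5 + 4

base 4: 16 = 4^2; at 5: 5^2 = 25; next = 24
base 5: 24 = 4·5 + 4; at 6: 4·6 + 4 = 28; next = 27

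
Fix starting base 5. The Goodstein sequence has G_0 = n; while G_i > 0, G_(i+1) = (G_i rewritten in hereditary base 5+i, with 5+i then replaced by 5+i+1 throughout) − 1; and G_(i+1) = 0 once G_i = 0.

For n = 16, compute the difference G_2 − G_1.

2

G_0 = 16. HB_5(16) = 3·5 + 1. Bump = 19. G_1 = 18.
G_1 = 18. HB_6(18) = 3·6. Bump = 21. G_2 = 20.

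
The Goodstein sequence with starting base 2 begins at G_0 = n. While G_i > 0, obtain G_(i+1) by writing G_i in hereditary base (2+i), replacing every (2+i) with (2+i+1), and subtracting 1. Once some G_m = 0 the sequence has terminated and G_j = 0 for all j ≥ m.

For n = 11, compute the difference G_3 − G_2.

i=0: 11 = 2^(2 + 1) + 2 + 1 (b=2); 2→3: 3^(3 + 1) + 3 + 1 = 85; 85−1 = 84
i=1: 84 = 3^(3 + 1) + 3 (b=3); 3→4: 4^(4 + 1) + 4 = 1028; 1028−1 = 1027
i=2: 1027 = 4^(4 + 1) + 3 (b=4); 4→5: 5^(5 + 1) + 3 = 15628; 15628−1 = 15627

14600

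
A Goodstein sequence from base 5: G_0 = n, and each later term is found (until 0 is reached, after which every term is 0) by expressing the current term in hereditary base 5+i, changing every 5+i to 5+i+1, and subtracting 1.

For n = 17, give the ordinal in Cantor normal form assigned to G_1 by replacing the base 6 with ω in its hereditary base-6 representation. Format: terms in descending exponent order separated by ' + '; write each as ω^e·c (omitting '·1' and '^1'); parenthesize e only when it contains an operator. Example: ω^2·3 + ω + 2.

ω·3 + 1

17 —HB5→ 3·5 + 2 —bump→ 3·6 + 2 = 20 —(−1)→ 19
19 —HB6→ 3·6 + 1 —bump→ 3·7 + 1 = 22 —(−1)→ 21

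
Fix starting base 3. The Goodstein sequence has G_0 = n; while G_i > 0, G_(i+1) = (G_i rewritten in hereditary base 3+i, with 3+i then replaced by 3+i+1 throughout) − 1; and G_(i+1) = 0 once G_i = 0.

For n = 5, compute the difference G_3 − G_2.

0

i=0: 5 = 3 + 2 (b=3); 3→4: 4 + 2 = 6; 6−1 = 5
i=1: 5 = 4 + 1 (b=4); 4→5: 5 + 1 = 6; 6−1 = 5
i=2: 5 = 5 (b=5); 5→6: 6 = 6; 6−1 = 5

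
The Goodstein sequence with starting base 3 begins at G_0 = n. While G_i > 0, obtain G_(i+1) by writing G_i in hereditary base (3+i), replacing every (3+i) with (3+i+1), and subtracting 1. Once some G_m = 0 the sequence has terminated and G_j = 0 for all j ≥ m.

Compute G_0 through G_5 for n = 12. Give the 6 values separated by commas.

12, 19, 27, 37, 49, 63

[0] 12 ≡ 3^2 + 3 (base 3). Lift 4: 20. −1: 19.
[1] 19 ≡ 4^2 + 3 (base 4). Lift 5: 28. −1: 27.
[2] 27 ≡ 5^2 + 2 (base 5). Lift 6: 38. −1: 37.
[3] 37 ≡ 6^2 + 1 (base 6). Lift 7: 50. −1: 49.
[4] 49 ≡ 7^2 (base 7). Lift 8: 64. −1: 63.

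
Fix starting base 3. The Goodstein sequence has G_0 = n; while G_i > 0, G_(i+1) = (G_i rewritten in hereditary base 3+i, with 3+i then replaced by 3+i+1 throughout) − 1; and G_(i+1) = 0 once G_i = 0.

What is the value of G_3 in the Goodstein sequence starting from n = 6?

7

step 0: 6 = 2·3; sub 4 for 3: 2·4; = 8; G_1 = 8−1 = 7
step 1: 7 = 4 + 3; sub 5 for 4: 5 + 3; = 8; G_2 = 8−1 = 7
step 2: 7 = 5 + 2; sub 6 for 5: 6 + 2; = 8; G_3 = 8−1 = 7
step 3: 7 = 6 + 1; sub 7 for 6: 7 + 1; = 8; G_4 = 8−1 = 7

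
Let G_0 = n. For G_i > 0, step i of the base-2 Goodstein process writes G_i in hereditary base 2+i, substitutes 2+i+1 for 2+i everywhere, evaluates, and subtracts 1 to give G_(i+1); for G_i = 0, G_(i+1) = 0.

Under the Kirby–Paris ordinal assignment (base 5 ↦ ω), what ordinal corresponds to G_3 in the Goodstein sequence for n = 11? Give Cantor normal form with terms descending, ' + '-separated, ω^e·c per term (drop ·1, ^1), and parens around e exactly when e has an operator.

ω^(ω + 1) + 2

i=0: 11 = 2^(2 + 1) + 2 + 1 (b=2); 2→3: 3^(3 + 1) + 3 + 1 = 85; 85−1 = 84
i=1: 84 = 3^(3 + 1) + 3 (b=3); 3→4: 4^(4 + 1) + 4 = 1028; 1028−1 = 1027
i=2: 1027 = 4^(4 + 1) + 3 (b=4); 4→5: 5^(5 + 1) + 3 = 15628; 15628−1 = 15627
i=3: 15627 = 5^(5 + 1) + 2 (b=5); 5→6: 6^(6 + 1) + 2 = 279938; 279938−1 = 279937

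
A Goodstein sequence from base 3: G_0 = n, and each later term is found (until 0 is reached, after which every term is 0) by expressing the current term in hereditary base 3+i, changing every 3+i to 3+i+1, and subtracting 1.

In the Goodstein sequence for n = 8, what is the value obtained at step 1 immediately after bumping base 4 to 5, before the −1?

[0] 8 ≡ 2·3 + 2 (base 3). Lift 4: 10. −1: 9.
[1] 9 ≡ 2·4 + 1 (base 4). Lift 5: 11. −1: 10.

11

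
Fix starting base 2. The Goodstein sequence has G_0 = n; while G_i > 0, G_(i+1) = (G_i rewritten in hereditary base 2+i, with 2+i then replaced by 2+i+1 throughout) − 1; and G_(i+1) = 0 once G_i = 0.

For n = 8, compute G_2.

553

base 2: 8 = 2^(2 + 1); at 3: 3^(3 + 1) = 81; next = 80
base 3: 80 = 2·3^3 + 2·3^2 + 2·3 + 2; at 4: 2·4^4 + 2·4^2 + 2·4 + 2 = 554; next = 553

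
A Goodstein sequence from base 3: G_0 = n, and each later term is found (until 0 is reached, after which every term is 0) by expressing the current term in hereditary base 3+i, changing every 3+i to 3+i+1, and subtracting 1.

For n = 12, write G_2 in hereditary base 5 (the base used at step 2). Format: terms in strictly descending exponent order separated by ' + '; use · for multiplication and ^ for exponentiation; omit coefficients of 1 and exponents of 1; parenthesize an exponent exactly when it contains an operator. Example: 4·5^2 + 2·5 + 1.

(0) 12|_3 = 3^2 + 3 ↦ 4^2 + 4|_4 = 20 ⇒ 19
(1) 19|_4 = 4^2 + 3 ↦ 5^2 + 3|_5 = 28 ⇒ 27
(2) 27|_5 = 5^2 + 2 ↦ 6^2 + 2|_6 = 38 ⇒ 37

5^2 + 2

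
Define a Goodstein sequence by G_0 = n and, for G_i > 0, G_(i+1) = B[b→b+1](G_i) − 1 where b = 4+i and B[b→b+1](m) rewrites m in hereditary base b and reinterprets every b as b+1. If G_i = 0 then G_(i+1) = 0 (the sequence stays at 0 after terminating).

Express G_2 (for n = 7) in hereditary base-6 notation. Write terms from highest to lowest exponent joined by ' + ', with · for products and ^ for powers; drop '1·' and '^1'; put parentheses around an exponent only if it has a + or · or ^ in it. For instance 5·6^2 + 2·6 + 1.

step 0: 7 = 4 + 3; sub 5 for 4: 5 + 3; = 8; G_1 = 8−1 = 7
step 1: 7 = 5 + 2; sub 6 for 5: 6 + 2; = 8; G_2 = 8−1 = 7
step 2: 7 = 6 + 1; sub 7 for 6: 7 + 1; = 8; G_3 = 8−1 = 7

6 + 1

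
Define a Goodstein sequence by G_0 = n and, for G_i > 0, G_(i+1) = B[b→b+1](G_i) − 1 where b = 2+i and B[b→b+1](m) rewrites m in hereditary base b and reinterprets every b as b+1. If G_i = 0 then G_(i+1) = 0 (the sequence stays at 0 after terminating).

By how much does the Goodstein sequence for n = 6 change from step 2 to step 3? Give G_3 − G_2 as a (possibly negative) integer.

6 —HB2→ 2^2 + 2 —bump→ 3^3 + 3 = 30 —(−1)→ 29
29 —HB3→ 3^3 + 2 —bump→ 4^4 + 2 = 258 —(−1)→ 257
257 —HB4→ 4^4 + 1 —bump→ 5^5 + 1 = 3126 —(−1)→ 3125

2868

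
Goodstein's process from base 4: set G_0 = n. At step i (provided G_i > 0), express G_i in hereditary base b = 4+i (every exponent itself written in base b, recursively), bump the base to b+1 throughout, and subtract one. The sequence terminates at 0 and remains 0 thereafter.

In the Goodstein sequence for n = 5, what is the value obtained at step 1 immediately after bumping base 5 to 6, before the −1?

[0] 5 ≡ 4 + 1 (base 4). Lift 5: 6. −1: 5.
[1] 5 ≡ 5 (base 5). Lift 6: 6. −1: 5.

6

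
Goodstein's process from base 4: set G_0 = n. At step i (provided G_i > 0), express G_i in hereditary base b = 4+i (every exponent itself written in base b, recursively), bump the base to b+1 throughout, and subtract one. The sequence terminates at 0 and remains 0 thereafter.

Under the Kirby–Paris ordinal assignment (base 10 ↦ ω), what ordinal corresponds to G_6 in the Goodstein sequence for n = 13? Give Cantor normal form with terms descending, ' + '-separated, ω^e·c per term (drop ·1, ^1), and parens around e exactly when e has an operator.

G_0=13  [base 4] 3·4 + 1  →[4↦5]→  3·5 + 1 = 16  −1 ⇒ G_1=15
G_1=15  [base 5] 3·5  →[5↦6]→  3·6 = 18  −1 ⇒ G_2=17
G_2=17  [base 6] 2·6 + 5  →[6↦7]→  2·7 + 5 = 19  −1 ⇒ G_3=18
G_3=18  [base 7] 2·7 + 4  →[7↦8]→  2·8 + 4 = 20  −1 ⇒ G_4=19
G_4=19  [base 8] 2·8 + 3  →[8↦9]→  2·9 + 3 = 21  −1 ⇒ G_5=20
G_5=20  [base 9] 2·9 + 2  →[9↦10]→  2·10 + 2 = 22  −1 ⇒ G_6=21

ω·2 + 1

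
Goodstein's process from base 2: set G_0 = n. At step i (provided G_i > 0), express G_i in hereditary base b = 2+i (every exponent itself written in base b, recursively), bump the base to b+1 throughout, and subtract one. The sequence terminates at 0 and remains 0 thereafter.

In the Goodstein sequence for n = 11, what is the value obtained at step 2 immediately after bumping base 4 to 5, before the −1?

15628

base 2: 11 = 2^(2 + 1) + 2 + 1; at 3: 3^(3 + 1) + 3 + 1 = 85; next = 84
base 3: 84 = 3^(3 + 1) + 3; at 4: 4^(4 + 1) + 4 = 1028; next = 1027
base 4: 1027 = 4^(4 + 1) + 3; at 5: 5^(5 + 1) + 3 = 15628; next = 15627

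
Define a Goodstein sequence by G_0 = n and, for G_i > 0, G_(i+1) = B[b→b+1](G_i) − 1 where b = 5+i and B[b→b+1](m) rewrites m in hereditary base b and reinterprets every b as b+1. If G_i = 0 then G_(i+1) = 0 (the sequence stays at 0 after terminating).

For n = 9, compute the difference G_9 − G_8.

-1

base 5: 9 = 5 + 4; at 6: 6 + 4 = 10; next = 9
base 6: 9 = 6 + 3; at 7: 7 + 3 = 10; next = 9
base 7: 9 = 7 + 2; at 8: 8 + 2 = 10; next = 9
base 8: 9 = 8 + 1; at 9: 9 + 1 = 10; next = 9
base 9: 9 = 9; at 10: 10 = 10; next = 9
base 10: 9 = 9; at 11: 9 = 9; next = 8
base 11: 8 = 8; at 12: 8 = 8; next = 7
base 12: 7 = 7; at 13: 7 = 7; next = 6
base 13: 6 = 6; at 14: 6 = 6; next = 5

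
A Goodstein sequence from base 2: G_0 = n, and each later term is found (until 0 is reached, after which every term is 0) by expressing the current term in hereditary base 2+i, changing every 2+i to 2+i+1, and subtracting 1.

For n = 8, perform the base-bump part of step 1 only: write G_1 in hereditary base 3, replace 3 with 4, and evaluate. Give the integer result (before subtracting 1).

8 —HB2→ 2^(2 + 1) —bump→ 3^(3 + 1) = 81 —(−1)→ 80
80 —HB3→ 2·3^3 + 2·3^2 + 2·3 + 2 —bump→ 2·4^4 + 2·4^2 + 2·4 + 2 = 554 —(−1)→ 553

554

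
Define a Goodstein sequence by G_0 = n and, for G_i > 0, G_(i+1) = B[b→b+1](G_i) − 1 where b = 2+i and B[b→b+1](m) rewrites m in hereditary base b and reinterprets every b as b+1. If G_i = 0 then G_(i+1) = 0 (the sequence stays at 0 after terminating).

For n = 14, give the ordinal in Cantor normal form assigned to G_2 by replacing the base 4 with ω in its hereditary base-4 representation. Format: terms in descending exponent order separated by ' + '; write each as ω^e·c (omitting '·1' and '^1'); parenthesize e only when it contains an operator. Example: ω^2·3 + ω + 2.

G_0 = 14. HB_2(14) = 2^(2 + 1) + 2^2 + 2. Bump = 111. G_1 = 110.
G_1 = 110. HB_3(110) = 3^(3 + 1) + 3^3 + 2. Bump = 1282. G_2 = 1281.
G_2 = 1281. HB_4(1281) = 4^(4 + 1) + 4^4 + 1. Bump = 18751. G_3 = 18750.

ω^(ω + 1) + ω^ω + 1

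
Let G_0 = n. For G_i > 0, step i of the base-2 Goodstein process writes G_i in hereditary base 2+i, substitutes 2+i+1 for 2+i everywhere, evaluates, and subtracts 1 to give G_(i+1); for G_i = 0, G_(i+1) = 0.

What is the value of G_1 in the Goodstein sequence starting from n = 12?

107

base 2: 12 = 2^(2 + 1) + 2^2; at 3: 3^(3 + 1) + 3^3 = 108; next = 107
base 3: 107 = 3^(3 + 1) + 2·3^2 + 2·3 + 2; at 4: 4^(4 + 1) + 2·4^2 + 2·4 + 2 = 1066; next = 1065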